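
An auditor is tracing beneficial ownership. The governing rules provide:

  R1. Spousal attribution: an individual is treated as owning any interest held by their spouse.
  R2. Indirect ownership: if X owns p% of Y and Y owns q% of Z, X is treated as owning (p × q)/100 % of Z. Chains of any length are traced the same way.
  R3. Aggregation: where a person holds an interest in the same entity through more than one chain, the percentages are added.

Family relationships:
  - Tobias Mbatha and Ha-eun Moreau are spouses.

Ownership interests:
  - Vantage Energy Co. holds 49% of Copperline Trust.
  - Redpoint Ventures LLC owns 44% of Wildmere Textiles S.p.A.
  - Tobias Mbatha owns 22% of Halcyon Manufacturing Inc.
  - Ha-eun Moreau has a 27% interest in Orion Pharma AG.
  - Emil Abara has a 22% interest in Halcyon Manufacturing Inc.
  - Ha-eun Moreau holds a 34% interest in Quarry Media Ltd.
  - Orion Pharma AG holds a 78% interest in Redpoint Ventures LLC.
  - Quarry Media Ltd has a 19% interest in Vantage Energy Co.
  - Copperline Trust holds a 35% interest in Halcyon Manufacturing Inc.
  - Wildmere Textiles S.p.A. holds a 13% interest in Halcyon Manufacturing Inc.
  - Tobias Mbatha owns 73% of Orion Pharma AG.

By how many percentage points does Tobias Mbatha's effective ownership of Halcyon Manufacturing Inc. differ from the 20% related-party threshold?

By spousal attribution (R1), Tobias Mbatha is treated as also owning Ha-eun Moreau's interest in Orion Pharma AG, giving 73% + 27% = 100%.
By spousal attribution (R1), Tobias Mbatha is treated as owning Ha-eun Moreau's 34% interest in Quarry Media Ltd.
Chain via Orion Pharma AG → Redpoint Ventures LLC → Wildmere Textiles S.p.A. (R2): 100% × 78% × 44% × 13% = 4.4616% of Halcyon Manufacturing Inc.
Direct interest in Halcyon Manufacturing Inc: 22%.
Chain via Quarry Media Ltd → Vantage Energy Co. → Copperline Trust (R2): 34% × 19% × 49% × 35% = 1.10789% of Halcyon Manufacturing Inc.
Aggregating (R3): 4.4616% + 22% + 1.10789% = 27.56949%.
27.56949% exceeds the 20% threshold by 7.56949 percentage points.

7.56949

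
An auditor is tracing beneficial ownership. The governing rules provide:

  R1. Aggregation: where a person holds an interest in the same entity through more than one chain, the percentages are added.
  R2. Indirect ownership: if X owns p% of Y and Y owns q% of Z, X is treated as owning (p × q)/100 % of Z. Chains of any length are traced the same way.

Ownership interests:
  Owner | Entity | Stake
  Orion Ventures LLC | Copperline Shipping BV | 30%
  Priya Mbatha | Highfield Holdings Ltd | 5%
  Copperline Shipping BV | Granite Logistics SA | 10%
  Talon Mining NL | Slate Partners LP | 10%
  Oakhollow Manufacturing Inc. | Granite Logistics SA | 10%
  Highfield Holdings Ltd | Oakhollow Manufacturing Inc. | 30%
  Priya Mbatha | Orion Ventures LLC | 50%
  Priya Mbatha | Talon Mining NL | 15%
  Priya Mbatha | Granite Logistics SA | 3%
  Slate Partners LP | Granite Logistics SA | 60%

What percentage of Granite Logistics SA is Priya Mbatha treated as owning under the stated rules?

Chain via Orion Ventures LLC → Copperline Shipping BV (R2): 50% × 30% × 10% = 1.5% of Granite Logistics SA.
Chain via Highfield Holdings Ltd → Oakhollow Manufacturing Inc. (R2): 5% × 30% × 10% = 0.15% of Granite Logistics SA.
Chain via Talon Mining NL → Slate Partners LP (R2): 15% × 10% × 60% = 0.9% of Granite Logistics SA.
Direct interest in Granite Logistics SA: 3%.
Aggregating (R1): 1.5% + 0.15% + 0.9% + 3% = 5.55%.

5.55%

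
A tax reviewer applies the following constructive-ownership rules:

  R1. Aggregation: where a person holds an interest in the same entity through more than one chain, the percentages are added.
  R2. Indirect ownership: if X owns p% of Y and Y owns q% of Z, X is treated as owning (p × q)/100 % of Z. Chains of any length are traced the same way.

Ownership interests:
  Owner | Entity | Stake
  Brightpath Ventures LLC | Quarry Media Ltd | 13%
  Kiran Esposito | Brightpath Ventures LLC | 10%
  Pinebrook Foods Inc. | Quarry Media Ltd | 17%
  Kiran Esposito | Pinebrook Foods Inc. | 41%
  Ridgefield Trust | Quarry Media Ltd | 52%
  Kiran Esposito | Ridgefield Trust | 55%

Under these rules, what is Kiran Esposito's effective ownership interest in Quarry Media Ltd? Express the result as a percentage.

36.87%

Chain via Brightpath Ventures LLC (R2): 10% × 13% = 1.3% of Quarry Media Ltd.
Chain via Pinebrook Foods Inc. (R2): 41% × 17% = 6.97% of Quarry Media Ltd.
Chain via Ridgefield Trust (R2): 55% × 52% = 28.6% of Quarry Media Ltd.
Aggregating (R1): 1.3% + 6.97% + 28.6% = 36.87%.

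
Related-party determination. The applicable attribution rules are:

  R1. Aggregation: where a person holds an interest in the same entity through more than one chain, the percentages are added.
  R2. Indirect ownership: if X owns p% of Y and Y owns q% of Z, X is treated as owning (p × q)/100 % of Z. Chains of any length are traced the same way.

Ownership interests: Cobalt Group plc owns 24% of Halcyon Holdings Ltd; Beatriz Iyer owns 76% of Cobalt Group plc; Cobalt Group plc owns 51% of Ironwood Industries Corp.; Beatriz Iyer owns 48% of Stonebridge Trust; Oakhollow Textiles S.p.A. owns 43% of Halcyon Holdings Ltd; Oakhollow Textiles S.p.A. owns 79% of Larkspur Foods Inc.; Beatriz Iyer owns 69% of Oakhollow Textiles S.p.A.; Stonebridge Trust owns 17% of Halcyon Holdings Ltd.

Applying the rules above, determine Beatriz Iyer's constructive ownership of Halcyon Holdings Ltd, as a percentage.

56.07%

Chain via Stonebridge Trust (R2): 48% × 17% = 8.16% of Halcyon Holdings Ltd.
Chain via Cobalt Group plc (R2): 76% × 24% = 18.24% of Halcyon Holdings Ltd.
Chain via Oakhollow Textiles S.p.A. (R2): 69% × 43% = 29.67% of Halcyon Holdings Ltd.
Aggregating (R1): 8.16% + 18.24% + 29.67% = 56.07%.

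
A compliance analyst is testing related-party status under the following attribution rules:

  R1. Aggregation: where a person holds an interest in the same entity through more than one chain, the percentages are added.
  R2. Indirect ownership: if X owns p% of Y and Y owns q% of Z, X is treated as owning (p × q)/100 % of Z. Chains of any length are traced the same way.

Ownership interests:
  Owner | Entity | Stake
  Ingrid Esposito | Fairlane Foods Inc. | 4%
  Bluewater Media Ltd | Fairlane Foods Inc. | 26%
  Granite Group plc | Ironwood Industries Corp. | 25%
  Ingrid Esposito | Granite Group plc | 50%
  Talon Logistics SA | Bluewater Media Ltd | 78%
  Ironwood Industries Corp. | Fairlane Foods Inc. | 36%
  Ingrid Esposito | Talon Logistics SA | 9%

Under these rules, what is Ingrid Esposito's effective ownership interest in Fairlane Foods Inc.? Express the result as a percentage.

10.3252%

Chain via Granite Group plc → Ironwood Industries Corp. (R2): 50% × 25% × 36% = 4.5% of Fairlane Foods Inc.
Chain via Talon Logistics SA → Bluewater Media Ltd (R2): 9% × 78% × 26% = 1.8252% of Fairlane Foods Inc.
Direct interest in Fairlane Foods Inc: 4%.
Aggregating (R1): 4.5% + 1.8252% + 4% = 10.3252%.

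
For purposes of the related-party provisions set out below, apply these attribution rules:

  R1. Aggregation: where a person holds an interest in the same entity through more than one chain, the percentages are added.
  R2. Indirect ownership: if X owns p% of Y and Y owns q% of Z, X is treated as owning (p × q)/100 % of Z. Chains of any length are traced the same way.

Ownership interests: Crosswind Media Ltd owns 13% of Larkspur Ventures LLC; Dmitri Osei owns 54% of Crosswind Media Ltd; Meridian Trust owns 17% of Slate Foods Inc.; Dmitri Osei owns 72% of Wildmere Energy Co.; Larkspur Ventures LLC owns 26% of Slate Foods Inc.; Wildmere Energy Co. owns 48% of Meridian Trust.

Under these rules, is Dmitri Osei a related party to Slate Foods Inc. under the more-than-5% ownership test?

Yes

Chain via Wildmere Energy Co. → Meridian Trust (R2): 72% × 48% × 17% = 5.8752% of Slate Foods Inc.
Chain via Crosswind Media Ltd → Larkspur Ventures LLC (R2): 54% × 13% × 26% = 1.8252% of Slate Foods Inc.
Aggregating (R1): 5.8752% + 1.8252% = 7.7004%.
7.7004% exceeds the 5% threshold, so Dmitri is a related party to Slate Foods Inc.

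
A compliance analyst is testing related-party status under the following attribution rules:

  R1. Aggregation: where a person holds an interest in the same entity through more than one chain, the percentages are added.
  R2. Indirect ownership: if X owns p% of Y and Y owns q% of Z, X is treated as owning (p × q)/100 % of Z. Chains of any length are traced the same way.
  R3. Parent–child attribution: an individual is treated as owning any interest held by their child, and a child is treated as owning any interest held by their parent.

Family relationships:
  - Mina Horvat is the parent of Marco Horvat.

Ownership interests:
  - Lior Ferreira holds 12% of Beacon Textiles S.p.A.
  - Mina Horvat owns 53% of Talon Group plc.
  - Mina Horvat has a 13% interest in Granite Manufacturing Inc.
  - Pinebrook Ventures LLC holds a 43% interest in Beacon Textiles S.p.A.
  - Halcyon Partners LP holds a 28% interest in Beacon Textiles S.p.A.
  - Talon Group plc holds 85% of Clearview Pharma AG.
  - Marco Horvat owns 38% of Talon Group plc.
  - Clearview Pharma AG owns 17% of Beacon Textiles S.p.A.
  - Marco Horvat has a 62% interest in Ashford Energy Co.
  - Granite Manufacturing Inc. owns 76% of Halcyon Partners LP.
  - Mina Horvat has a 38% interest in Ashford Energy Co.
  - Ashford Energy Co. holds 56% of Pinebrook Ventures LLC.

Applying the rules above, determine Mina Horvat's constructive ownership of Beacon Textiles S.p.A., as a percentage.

39.9959%

By parent–child attribution (R3), Mina Horvat is treated as also owning Marco Horvat's interest in Talon Group plc, giving 53% + 38% = 91%.
By parent–child attribution (R3), Mina Horvat is treated as also owning Marco Horvat's interest in Ashford Energy Co, giving 38% + 62% = 100%.
Chain via Talon Group plc → Clearview Pharma AG (R2): 91% × 85% × 17% = 13.1495% of Beacon Textiles S.p.A.
Chain via Granite Manufacturing Inc. → Halcyon Partners LP (R2): 13% × 76% × 28% = 2.7664% of Beacon Textiles S.p.A.
Chain via Ashford Energy Co. → Pinebrook Ventures LLC (R2): 100% × 56% × 43% = 24.08% of Beacon Textiles S.p.A.
Aggregating (R1): 13.1495% + 2.7664% + 24.08% = 39.9959%.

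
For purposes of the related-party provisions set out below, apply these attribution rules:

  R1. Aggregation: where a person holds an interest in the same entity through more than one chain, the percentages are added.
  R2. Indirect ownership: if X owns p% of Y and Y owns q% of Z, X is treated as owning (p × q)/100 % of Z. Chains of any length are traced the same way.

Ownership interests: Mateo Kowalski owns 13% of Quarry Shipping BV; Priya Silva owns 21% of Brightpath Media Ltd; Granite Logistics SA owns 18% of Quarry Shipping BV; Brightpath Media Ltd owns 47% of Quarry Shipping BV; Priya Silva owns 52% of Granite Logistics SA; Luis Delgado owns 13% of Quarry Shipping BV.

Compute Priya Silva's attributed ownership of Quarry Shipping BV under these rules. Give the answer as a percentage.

Chain via Granite Logistics SA (R2): 52% × 18% = 9.36% of Quarry Shipping BV.
Chain via Brightpath Media Ltd (R2): 21% × 47% = 9.87% of Quarry Shipping BV.
Aggregating (R1): 9.36% + 9.87% = 19.23%.

19.23%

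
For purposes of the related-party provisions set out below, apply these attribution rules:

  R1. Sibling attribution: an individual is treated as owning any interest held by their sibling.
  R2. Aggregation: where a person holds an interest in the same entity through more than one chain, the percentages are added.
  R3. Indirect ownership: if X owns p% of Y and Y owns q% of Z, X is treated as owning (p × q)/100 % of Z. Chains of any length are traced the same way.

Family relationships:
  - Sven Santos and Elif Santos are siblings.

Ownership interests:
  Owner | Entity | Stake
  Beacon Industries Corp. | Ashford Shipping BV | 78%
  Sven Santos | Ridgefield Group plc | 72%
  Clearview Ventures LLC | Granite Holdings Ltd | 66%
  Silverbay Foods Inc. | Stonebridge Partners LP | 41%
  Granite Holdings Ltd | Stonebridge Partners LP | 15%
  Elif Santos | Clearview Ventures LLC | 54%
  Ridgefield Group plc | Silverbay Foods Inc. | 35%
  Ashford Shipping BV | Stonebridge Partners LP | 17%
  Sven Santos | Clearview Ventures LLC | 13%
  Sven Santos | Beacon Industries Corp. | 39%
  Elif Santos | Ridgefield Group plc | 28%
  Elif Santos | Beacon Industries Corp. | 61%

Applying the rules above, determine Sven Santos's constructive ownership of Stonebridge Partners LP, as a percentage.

By sibling attribution (R1), Sven Santos is treated as also owning Elif Santos's interest in Clearview Ventures LLC, giving 13% + 54% = 67%.
By sibling attribution (R1), Sven Santos is treated as also owning Elif Santos's interest in Ridgefield Group plc, giving 72% + 28% = 100%.
By sibling attribution (R1), Sven Santos is treated as also owning Elif Santos's interest in Beacon Industries Corp, giving 39% + 61% = 100%.
Chain via Clearview Ventures LLC → Granite Holdings Ltd (R3): 67% × 66% × 15% = 6.633% of Stonebridge Partners LP.
Chain via Ridgefield Group plc → Silverbay Foods Inc. (R3): 100% × 35% × 41% = 14.35% of Stonebridge Partners LP.
Chain via Beacon Industries Corp. → Ashford Shipping BV (R3): 100% × 78% × 17% = 13.26% of Stonebridge Partners LP.
Aggregating (R2): 6.633% + 14.35% + 13.26% = 34.243%.

34.243%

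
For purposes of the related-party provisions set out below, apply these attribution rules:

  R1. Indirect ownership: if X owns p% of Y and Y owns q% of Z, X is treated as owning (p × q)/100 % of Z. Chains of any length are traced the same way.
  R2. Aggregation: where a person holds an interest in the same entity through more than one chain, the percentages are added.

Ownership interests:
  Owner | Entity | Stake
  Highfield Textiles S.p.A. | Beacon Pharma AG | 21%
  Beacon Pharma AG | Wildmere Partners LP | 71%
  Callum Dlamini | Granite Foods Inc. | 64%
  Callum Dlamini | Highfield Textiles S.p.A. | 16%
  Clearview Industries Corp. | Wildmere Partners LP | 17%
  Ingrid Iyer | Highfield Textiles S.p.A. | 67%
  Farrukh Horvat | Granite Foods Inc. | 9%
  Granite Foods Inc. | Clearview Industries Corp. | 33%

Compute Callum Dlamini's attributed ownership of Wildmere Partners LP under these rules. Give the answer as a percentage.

Chain via Highfield Textiles S.p.A. → Beacon Pharma AG (R1): 16% × 21% × 71% = 2.3856% of Wildmere Partners LP.
Chain via Granite Foods Inc. → Clearview Industries Corp. (R1): 64% × 33% × 17% = 3.5904% of Wildmere Partners LP.
Aggregating (R2): 2.3856% + 3.5904% = 5.976%.

5.976%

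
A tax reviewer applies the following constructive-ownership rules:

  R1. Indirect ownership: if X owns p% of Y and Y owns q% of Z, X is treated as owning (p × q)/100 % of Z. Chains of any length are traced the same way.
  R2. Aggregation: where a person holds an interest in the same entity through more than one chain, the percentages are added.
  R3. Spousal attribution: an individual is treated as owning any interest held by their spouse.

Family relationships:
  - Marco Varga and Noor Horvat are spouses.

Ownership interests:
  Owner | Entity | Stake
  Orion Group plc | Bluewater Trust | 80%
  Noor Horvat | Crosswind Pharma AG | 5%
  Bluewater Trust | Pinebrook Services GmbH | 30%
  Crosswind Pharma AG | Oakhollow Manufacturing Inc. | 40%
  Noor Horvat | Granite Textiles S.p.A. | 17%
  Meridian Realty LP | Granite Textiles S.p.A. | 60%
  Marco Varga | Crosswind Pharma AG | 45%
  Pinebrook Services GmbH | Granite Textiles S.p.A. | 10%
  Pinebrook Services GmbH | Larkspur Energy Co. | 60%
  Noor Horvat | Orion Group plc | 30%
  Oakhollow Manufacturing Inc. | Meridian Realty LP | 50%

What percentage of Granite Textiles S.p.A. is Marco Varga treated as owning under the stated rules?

23.72%

By spousal attribution (R3), Marco Varga is treated as also owning Noor Horvat's interest in Crosswind Pharma AG, giving 45% + 5% = 50%.
By spousal attribution (R3), Marco Varga is treated as owning Noor Horvat's 30% interest in Orion Group plc.
By spousal attribution (R3), Marco Varga is treated as owning Noor Horvat's 17% interest in Granite Textiles S.p.A.
Chain via Crosswind Pharma AG → Oakhollow Manufacturing Inc. → Meridian Realty LP (R1): 50% × 40% × 50% × 60% = 6% of Granite Textiles S.p.A.
Chain via Orion Group plc → Bluewater Trust → Pinebrook Services GmbH (R1): 30% × 80% × 30% × 10% = 0.72% of Granite Textiles S.p.A.
Direct interest in Granite Textiles S.p.A: 17%.
Aggregating (R2): 6% + 0.72% + 17% = 23.72%.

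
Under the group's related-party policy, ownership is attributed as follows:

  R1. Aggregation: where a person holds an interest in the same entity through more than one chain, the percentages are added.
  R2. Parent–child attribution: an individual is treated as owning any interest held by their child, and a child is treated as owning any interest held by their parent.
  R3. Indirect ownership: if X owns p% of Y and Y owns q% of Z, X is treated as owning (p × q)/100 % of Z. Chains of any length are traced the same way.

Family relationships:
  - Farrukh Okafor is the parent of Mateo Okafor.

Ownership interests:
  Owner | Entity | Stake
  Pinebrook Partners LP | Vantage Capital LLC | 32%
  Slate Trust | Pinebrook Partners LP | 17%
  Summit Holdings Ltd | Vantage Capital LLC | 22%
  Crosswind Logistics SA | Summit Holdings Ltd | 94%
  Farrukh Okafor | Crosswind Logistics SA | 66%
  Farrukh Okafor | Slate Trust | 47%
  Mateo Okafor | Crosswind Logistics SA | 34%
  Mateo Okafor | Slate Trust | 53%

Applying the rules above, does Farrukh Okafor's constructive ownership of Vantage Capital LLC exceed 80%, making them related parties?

No

By parent–child attribution (R2), Farrukh Okafor is treated as also owning Mateo Okafor's interest in Slate Trust, giving 47% + 53% = 100%.
By parent–child attribution (R2), Farrukh Okafor is treated as also owning Mateo Okafor's interest in Crosswind Logistics SA, giving 66% + 34% = 100%.
Chain via Slate Trust → Pinebrook Partners LP (R3): 100% × 17% × 32% = 5.44% of Vantage Capital LLC.
Chain via Crosswind Logistics SA → Summit Holdings Ltd (R3): 100% × 94% × 22% = 20.68% of Vantage Capital LLC.
Aggregating (R1): 5.44% + 20.68% = 26.12%.
26.12% does not exceed the 80% threshold, so Farrukh is not a related party to Vantage Capital LLC.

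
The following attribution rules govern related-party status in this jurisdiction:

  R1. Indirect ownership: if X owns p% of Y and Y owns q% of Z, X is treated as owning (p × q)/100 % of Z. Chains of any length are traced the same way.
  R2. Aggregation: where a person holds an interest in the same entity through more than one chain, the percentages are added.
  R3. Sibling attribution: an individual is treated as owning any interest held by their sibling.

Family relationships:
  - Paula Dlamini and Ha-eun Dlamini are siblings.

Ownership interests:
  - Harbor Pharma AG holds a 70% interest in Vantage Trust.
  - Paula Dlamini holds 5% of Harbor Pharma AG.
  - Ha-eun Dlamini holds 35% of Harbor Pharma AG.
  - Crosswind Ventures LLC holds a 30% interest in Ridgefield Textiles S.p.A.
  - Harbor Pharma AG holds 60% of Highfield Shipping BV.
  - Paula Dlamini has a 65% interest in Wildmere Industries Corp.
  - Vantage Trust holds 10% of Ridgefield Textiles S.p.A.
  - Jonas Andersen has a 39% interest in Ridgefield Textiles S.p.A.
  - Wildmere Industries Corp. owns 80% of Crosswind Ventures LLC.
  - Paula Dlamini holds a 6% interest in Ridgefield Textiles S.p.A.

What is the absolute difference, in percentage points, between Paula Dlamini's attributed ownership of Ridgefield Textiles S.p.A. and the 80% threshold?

55.6

By sibling attribution (R3), Paula Dlamini is treated as also owning Ha-eun Dlamini's interest in Harbor Pharma AG, giving 5% + 35% = 40%.
Chain via Harbor Pharma AG → Vantage Trust (R1): 40% × 70% × 10% = 2.8% of Ridgefield Textiles S.p.A.
Chain via Wildmere Industries Corp. → Crosswind Ventures LLC (R1): 65% × 80% × 30% = 15.6% of Ridgefield Textiles S.p.A.
Direct interest in Ridgefield Textiles S.p.A: 6%.
Aggregating (R2): 2.8% + 15.6% + 6% = 24.4%.
24.4% falls short of the 80% threshold by 55.6 percentage points.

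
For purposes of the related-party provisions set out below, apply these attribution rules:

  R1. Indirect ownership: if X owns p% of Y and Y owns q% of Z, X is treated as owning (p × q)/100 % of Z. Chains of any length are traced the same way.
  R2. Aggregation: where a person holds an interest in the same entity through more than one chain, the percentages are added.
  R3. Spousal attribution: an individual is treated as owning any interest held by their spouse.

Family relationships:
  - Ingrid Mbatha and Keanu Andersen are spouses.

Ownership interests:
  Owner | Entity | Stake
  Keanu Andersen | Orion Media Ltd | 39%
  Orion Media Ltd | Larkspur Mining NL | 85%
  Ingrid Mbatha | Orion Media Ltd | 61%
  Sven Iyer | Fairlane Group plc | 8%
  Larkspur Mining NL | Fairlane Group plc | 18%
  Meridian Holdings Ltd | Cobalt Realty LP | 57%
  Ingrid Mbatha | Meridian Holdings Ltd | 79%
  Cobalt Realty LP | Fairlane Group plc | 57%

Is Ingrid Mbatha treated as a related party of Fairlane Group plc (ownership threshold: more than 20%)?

By spousal attribution (R3), Ingrid Mbatha is treated as also owning Keanu Andersen's interest in Orion Media Ltd, giving 61% + 39% = 100%.
Chain via Orion Media Ltd → Larkspur Mining NL (R1): 100% × 85% × 18% = 15.3% of Fairlane Group plc.
Chain via Meridian Holdings Ltd → Cobalt Realty LP (R1): 79% × 57% × 57% = 25.6671% of Fairlane Group plc.
Aggregating (R2): 15.3% + 25.6671% = 40.9671%.
40.9671% exceeds the 20% threshold, so Ingrid is a related party to Fairlane Group plc.

Yes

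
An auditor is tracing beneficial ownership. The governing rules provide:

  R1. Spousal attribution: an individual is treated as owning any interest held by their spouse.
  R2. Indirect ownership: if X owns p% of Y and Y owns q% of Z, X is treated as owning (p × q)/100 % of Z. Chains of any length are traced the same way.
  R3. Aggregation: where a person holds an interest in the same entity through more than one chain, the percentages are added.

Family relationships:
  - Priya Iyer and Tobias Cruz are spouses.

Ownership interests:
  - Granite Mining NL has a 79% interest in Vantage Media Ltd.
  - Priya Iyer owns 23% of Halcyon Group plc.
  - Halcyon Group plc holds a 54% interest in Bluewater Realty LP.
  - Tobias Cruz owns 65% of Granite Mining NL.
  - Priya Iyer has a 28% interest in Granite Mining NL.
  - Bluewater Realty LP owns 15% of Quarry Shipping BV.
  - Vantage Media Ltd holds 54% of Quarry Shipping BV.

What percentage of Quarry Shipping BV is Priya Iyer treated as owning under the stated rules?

41.5368%

By spousal attribution (R1), Priya Iyer is treated as also owning Tobias Cruz's interest in Granite Mining NL, giving 28% + 65% = 93%.
Chain via Halcyon Group plc → Bluewater Realty LP (R2): 23% × 54% × 15% = 1.863% of Quarry Shipping BV.
Chain via Granite Mining NL → Vantage Media Ltd (R2): 93% × 79% × 54% = 39.6738% of Quarry Shipping BV.
Aggregating (R3): 1.863% + 39.6738% = 41.5368%.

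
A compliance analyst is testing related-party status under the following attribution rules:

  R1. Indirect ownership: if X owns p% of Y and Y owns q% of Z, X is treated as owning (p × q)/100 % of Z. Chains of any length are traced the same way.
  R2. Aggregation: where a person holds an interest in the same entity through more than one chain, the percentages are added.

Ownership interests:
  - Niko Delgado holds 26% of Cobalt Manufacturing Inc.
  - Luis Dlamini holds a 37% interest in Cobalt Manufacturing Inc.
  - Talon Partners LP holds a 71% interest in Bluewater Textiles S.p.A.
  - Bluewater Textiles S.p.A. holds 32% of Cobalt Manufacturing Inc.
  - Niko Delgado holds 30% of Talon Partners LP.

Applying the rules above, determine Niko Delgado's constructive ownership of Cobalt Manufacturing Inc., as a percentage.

Chain via Talon Partners LP → Bluewater Textiles S.p.A. (R1): 30% × 71% × 32% = 6.816% of Cobalt Manufacturing Inc.
Direct interest in Cobalt Manufacturing Inc: 26%.
Aggregating (R2): 6.816% + 26% = 32.816%.

32.816%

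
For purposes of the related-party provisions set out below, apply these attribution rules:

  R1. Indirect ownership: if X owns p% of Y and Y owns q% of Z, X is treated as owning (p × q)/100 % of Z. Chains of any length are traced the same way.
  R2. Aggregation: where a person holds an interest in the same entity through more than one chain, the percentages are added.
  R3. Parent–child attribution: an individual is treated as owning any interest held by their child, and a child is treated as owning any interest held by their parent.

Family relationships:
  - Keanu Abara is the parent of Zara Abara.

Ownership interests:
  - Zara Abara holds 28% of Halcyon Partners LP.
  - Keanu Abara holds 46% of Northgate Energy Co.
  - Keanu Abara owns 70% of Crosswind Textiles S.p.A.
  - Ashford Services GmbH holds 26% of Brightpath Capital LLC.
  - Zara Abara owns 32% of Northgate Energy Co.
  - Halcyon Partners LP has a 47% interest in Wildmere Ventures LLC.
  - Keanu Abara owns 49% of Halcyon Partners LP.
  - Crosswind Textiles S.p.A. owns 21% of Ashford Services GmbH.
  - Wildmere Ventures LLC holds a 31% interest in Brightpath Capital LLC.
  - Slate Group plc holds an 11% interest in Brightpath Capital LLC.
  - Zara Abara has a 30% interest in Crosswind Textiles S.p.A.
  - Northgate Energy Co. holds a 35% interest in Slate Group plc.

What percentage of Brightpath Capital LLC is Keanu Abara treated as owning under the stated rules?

19.6819%

By parent–child attribution (R3), Keanu Abara is treated as also owning Zara Abara's interest in Halcyon Partners LP, giving 49% + 28% = 77%.
By parent–child attribution (R3), Keanu Abara is treated as also owning Zara Abara's interest in Crosswind Textiles S.p.A, giving 70% + 30% = 100%.
By parent–child attribution (R3), Keanu Abara is treated as also owning Zara Abara's interest in Northgate Energy Co, giving 46% + 32% = 78%.
Chain via Halcyon Partners LP → Wildmere Ventures LLC (R1): 77% × 47% × 31% = 11.2189% of Brightpath Capital LLC.
Chain via Crosswind Textiles S.p.A. → Ashford Services GmbH (R1): 100% × 21% × 26% = 5.46% of Brightpath Capital LLC.
Chain via Northgate Energy Co. → Slate Group plc (R1): 78% × 35% × 11% = 3.003% of Brightpath Capital LLC.
Aggregating (R2): 11.2189% + 5.46% + 3.003% = 19.6819%.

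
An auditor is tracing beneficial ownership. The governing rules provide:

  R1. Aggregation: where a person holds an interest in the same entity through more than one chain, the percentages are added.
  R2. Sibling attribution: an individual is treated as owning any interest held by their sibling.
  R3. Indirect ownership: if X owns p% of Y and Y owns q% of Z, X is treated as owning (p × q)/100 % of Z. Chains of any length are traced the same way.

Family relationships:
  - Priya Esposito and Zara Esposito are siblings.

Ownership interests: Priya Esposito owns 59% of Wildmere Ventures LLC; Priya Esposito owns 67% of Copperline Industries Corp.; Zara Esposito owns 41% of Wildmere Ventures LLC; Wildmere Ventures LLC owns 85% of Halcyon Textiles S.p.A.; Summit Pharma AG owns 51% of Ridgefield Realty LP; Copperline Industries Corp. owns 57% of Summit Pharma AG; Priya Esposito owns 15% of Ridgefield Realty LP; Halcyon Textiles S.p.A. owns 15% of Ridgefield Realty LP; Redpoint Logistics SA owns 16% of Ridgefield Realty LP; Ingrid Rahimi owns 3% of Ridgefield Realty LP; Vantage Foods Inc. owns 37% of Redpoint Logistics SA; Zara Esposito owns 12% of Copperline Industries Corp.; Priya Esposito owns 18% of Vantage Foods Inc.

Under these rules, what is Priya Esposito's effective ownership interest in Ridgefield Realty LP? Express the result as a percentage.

By sibling attribution (R2), Priya Esposito is treated as also owning Zara Esposito's interest in Copperline Industries Corp, giving 67% + 12% = 79%.
By sibling attribution (R2), Priya Esposito is treated as also owning Zara Esposito's interest in Wildmere Ventures LLC, giving 59% + 41% = 100%.
Chain via Copperline Industries Corp. → Summit Pharma AG (R3): 79% × 57% × 51% = 22.9653% of Ridgefield Realty LP.
Chain via Wildmere Ventures LLC → Halcyon Textiles S.p.A. (R3): 100% × 85% × 15% = 12.75% of Ridgefield Realty LP.
Chain via Vantage Foods Inc. → Redpoint Logistics SA (R3): 18% × 37% × 16% = 1.0656% of Ridgefield Realty LP.
Direct interest in Ridgefield Realty LP: 15%.
Aggregating (R1): 22.9653% + 12.75% + 1.0656% + 15% = 51.7809%.

51.7809%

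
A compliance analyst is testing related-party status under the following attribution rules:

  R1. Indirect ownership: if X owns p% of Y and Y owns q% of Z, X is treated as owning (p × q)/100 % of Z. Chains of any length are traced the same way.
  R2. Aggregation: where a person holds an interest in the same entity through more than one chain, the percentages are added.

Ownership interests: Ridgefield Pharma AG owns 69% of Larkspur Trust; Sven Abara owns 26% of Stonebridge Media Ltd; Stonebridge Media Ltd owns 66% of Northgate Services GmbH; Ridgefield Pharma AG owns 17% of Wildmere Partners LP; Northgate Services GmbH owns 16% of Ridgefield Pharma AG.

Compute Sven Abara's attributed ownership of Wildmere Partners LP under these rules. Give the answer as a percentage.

0.466752%

Chain via Stonebridge Media Ltd → Northgate Services GmbH → Ridgefield Pharma AG (R1): 26% × 66% × 16% × 17% = 0.466752% of Wildmere Partners LP.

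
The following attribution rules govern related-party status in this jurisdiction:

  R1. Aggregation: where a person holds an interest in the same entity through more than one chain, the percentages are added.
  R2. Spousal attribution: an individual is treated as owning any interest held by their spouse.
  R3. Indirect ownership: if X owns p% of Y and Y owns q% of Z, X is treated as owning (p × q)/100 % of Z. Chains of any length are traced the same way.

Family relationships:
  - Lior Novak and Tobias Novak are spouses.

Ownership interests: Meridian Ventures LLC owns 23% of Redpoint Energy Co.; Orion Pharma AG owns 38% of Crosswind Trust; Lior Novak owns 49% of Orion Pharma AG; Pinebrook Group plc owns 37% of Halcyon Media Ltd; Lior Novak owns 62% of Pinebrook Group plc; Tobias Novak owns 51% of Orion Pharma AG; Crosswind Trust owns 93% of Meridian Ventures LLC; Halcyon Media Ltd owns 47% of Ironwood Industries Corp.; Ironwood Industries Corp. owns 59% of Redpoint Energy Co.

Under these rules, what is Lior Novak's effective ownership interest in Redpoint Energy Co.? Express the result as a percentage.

14.489462%

By spousal attribution (R2), Lior Novak is treated as also owning Tobias Novak's interest in Orion Pharma AG, giving 49% + 51% = 100%.
Chain via Pinebrook Group plc → Halcyon Media Ltd → Ironwood Industries Corp. (R3): 62% × 37% × 47% × 59% = 6.361262% of Redpoint Energy Co.
Chain via Orion Pharma AG → Crosswind Trust → Meridian Ventures LLC (R3): 100% × 38% × 93% × 23% = 8.1282% of Redpoint Energy Co.
Aggregating (R1): 6.361262% + 8.1282% = 14.489462%.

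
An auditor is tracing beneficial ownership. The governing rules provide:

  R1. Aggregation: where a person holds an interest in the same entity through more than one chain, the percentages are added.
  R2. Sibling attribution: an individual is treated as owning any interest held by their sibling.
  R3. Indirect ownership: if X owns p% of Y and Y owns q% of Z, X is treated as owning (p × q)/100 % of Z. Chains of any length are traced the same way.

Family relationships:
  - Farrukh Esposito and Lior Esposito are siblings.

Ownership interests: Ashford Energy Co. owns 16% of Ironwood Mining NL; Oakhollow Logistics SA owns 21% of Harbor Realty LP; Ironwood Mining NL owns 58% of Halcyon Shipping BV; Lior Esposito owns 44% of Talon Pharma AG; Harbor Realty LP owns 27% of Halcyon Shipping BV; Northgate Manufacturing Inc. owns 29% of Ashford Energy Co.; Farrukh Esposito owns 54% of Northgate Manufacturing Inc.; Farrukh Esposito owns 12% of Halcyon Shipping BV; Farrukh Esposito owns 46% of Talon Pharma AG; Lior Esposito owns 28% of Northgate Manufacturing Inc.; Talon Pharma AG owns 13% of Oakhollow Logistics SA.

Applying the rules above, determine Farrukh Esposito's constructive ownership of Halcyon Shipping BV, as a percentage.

By sibling attribution (R2), Farrukh Esposito is treated as also owning Lior Esposito's interest in Northgate Manufacturing Inc, giving 54% + 28% = 82%.
By sibling attribution (R2), Farrukh Esposito is treated as also owning Lior Esposito's interest in Talon Pharma AG, giving 46% + 44% = 90%.
Chain via Northgate Manufacturing Inc. → Ashford Energy Co. → Ironwood Mining NL (R3): 82% × 29% × 16% × 58% = 2.206784% of Halcyon Shipping BV.
Chain via Talon Pharma AG → Oakhollow Logistics SA → Harbor Realty LP (R3): 90% × 13% × 21% × 27% = 0.66339% of Halcyon Shipping BV.
Direct interest in Halcyon Shipping BV: 12%.
Aggregating (R1): 2.206784% + 0.66339% + 12% = 14.870174%.

14.870174%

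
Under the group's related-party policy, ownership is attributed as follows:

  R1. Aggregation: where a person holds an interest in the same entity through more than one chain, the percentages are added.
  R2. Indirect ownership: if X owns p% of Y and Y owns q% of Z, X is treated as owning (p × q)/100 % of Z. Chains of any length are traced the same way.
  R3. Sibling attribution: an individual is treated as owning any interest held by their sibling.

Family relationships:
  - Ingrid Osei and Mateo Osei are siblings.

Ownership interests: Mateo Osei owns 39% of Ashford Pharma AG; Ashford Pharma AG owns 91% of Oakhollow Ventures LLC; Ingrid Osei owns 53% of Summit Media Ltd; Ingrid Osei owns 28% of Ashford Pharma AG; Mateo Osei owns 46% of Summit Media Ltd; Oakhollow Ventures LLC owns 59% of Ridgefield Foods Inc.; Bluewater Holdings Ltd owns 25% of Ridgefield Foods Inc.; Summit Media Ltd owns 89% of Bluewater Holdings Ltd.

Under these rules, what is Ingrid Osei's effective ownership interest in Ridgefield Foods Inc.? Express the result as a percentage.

57.9998%

By sibling attribution (R3), Ingrid Osei is treated as also owning Mateo Osei's interest in Summit Media Ltd, giving 53% + 46% = 99%.
By sibling attribution (R3), Ingrid Osei is treated as also owning Mateo Osei's interest in Ashford Pharma AG, giving 28% + 39% = 67%.
Chain via Summit Media Ltd → Bluewater Holdings Ltd (R2): 99% × 89% × 25% = 22.0275% of Ridgefield Foods Inc.
Chain via Ashford Pharma AG → Oakhollow Ventures LLC (R2): 67% × 91% × 59% = 35.9723% of Ridgefield Foods Inc.
Aggregating (R1): 22.0275% + 35.9723% = 57.9998%.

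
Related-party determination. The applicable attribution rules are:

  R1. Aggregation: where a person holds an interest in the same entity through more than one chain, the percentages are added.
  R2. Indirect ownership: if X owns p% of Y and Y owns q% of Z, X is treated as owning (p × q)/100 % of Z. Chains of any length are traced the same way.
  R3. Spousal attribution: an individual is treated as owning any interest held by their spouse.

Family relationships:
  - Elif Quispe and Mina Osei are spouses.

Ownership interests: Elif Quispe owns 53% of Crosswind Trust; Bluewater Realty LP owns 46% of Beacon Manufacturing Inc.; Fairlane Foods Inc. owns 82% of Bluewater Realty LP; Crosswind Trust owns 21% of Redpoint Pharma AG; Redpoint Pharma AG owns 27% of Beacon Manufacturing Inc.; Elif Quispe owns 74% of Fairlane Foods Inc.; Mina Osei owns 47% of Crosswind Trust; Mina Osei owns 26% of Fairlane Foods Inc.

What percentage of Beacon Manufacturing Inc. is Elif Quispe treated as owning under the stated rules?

43.39%

By spousal attribution (R3), Elif Quispe is treated as also owning Mina Osei's interest in Crosswind Trust, giving 53% + 47% = 100%.
By spousal attribution (R3), Elif Quispe is treated as also owning Mina Osei's interest in Fairlane Foods Inc, giving 74% + 26% = 100%.
Chain via Crosswind Trust → Redpoint Pharma AG (R2): 100% × 21% × 27% = 5.67% of Beacon Manufacturing Inc.
Chain via Fairlane Foods Inc. → Bluewater Realty LP (R2): 100% × 82% × 46% = 37.72% of Beacon Manufacturing Inc.
Aggregating (R1): 5.67% + 37.72% = 43.39%.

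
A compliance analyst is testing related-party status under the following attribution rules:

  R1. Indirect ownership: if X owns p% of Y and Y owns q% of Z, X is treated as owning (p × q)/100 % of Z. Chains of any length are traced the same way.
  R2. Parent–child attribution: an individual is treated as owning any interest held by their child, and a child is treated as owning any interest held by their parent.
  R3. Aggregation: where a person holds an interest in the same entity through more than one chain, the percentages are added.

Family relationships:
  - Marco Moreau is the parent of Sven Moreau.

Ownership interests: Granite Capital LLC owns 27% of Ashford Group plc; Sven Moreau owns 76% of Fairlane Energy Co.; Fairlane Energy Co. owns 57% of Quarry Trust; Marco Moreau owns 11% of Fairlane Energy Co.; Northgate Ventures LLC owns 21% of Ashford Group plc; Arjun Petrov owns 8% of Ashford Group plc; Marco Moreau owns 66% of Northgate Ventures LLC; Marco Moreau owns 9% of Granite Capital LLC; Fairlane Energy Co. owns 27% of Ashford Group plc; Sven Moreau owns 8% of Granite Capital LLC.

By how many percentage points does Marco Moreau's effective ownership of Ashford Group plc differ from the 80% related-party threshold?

38.06

By parent–child attribution (R2), Marco Moreau is treated as also owning Sven Moreau's interest in Fairlane Energy Co, giving 11% + 76% = 87%.
By parent–child attribution (R2), Marco Moreau is treated as also owning Sven Moreau's interest in Granite Capital LLC, giving 9% + 8% = 17%.
Chain via Fairlane Energy Co. (R1): 87% × 27% = 23.49% of Ashford Group plc.
Chain via Granite Capital LLC (R1): 17% × 27% = 4.59% of Ashford Group plc.
Chain via Northgate Ventures LLC (R1): 66% × 21% = 13.86% of Ashford Group plc.
Aggregating (R3): 23.49% + 4.59% + 13.86% = 41.94%.
41.94% falls short of the 80% threshold by 38.06 percentage points.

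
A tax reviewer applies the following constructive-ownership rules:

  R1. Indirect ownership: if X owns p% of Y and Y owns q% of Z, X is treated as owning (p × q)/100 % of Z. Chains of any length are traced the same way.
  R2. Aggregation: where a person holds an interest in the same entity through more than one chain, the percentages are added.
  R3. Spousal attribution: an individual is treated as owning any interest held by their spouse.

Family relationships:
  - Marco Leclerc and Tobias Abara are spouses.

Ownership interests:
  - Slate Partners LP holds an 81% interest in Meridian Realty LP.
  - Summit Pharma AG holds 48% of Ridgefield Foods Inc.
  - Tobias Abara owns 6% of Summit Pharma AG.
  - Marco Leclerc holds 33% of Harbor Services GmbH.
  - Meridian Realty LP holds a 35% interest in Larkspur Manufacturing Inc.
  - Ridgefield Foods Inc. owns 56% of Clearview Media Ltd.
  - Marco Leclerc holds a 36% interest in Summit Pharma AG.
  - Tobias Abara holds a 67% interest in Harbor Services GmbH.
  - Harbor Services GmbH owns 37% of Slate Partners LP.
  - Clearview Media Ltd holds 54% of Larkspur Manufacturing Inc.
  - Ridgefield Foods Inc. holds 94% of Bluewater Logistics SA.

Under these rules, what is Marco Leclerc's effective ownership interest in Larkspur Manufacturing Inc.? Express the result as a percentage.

16.585884%

By spousal attribution (R3), Marco Leclerc is treated as also owning Tobias Abara's interest in Harbor Services GmbH, giving 33% + 67% = 100%.
By spousal attribution (R3), Marco Leclerc is treated as also owning Tobias Abara's interest in Summit Pharma AG, giving 36% + 6% = 42%.
Chain via Harbor Services GmbH → Slate Partners LP → Meridian Realty LP (R1): 100% × 37% × 81% × 35% = 10.4895% of Larkspur Manufacturing Inc.
Chain via Summit Pharma AG → Ridgefield Foods Inc. → Clearview Media Ltd (R1): 42% × 48% × 56% × 54% = 6.096384% of Larkspur Manufacturing Inc.
Aggregating (R2): 10.4895% + 6.096384% = 16.585884%.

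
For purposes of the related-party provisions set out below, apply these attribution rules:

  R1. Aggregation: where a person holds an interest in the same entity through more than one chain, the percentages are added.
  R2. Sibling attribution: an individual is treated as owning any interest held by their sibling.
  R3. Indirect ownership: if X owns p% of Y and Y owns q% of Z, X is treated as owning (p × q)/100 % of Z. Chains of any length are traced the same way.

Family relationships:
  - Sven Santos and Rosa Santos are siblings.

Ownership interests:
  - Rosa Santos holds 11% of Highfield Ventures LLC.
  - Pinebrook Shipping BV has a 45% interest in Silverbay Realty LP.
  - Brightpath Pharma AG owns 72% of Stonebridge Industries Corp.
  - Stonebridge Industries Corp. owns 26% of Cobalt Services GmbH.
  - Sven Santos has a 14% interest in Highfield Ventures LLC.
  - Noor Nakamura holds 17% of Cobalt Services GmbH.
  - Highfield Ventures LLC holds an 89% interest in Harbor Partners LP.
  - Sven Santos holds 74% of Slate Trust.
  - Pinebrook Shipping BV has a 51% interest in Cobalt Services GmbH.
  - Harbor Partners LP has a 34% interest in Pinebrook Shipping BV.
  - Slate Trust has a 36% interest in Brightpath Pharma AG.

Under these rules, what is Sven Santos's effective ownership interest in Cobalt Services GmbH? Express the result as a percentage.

8.845158%

By sibling attribution (R2), Sven Santos is treated as also owning Rosa Santos's interest in Highfield Ventures LLC, giving 14% + 11% = 25%.
Chain via Highfield Ventures LLC → Harbor Partners LP → Pinebrook Shipping BV (R3): 25% × 89% × 34% × 51% = 3.85815% of Cobalt Services GmbH.
Chain via Slate Trust → Brightpath Pharma AG → Stonebridge Industries Corp. (R3): 74% × 36% × 72% × 26% = 4.987008% of Cobalt Services GmbH.
Aggregating (R1): 3.85815% + 4.987008% = 8.845158%.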